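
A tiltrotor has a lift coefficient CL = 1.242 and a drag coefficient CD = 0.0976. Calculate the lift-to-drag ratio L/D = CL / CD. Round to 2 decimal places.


Step 1: L/D = CL / CD = 1.242 / 0.0976
Step 2: L/D = 12.73

12.73


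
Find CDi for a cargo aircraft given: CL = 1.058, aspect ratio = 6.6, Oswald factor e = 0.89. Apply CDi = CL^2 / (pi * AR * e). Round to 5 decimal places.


Step 1: CL^2 = 1.058^2 = 1.119364
Step 2: pi * AR * e = 3.14159 * 6.6 * 0.89 = 18.453715
Step 3: CDi = 1.119364 / 18.453715 = 0.06066

0.06066


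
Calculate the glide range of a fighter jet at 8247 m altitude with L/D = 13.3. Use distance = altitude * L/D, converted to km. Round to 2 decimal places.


Step 1: Glide distance = altitude * L/D = 8247 * 13.3 = 109685.1 m
Step 2: Convert to km: 109685.1 / 1000 = 109.69 km

109.69


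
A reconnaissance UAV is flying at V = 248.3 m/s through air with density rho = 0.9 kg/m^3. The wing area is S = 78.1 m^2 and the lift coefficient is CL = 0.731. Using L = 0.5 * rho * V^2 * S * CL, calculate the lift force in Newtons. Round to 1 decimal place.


Step 1: Calculate dynamic pressure q = 0.5 * 0.9 * 248.3^2 = 0.5 * 0.9 * 61652.89 = 27743.8005 Pa
Step 2: Multiply by wing area and lift coefficient: L = 27743.8005 * 78.1 * 0.731
Step 3: L = 2166790.8191 * 0.731 = 1583924.1 N

1583924.1


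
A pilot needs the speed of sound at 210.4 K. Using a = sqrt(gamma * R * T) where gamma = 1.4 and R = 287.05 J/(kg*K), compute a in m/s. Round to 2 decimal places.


Step 1: gamma * R * T = 1.4 * 287.05 * 210.4 = 84553.448
Step 2: a = sqrt(84553.448) = 290.78 m/s

290.78


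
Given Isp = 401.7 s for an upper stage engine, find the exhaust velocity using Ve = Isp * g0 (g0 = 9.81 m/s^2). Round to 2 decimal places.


Step 1: Ve = Isp * g0 = 401.7 * 9.81
Step 2: Ve = 3940.68 m/s

3940.68


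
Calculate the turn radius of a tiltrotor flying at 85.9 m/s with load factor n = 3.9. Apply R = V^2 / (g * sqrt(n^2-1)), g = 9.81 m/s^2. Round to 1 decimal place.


Step 1: V^2 = 85.9^2 = 7378.81
Step 2: n^2 - 1 = 3.9^2 - 1 = 14.21
Step 3: sqrt(14.21) = 3.769615
Step 4: R = 7378.81 / (9.81 * 3.769615) = 199.5 m

199.5


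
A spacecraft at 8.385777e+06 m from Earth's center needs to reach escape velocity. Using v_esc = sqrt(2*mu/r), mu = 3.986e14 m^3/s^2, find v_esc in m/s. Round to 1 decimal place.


Step 1: 2*mu/r = 2 * 3.986e14 / 8.385777e+06 = 95065728.5544
Step 2: v_esc = sqrt(95065728.5544) = 9750.2 m/s

9750.2


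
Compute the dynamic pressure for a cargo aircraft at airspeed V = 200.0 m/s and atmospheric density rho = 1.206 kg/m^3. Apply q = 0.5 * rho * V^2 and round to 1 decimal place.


Step 1: V^2 = 200.0^2 = 40000.0
Step 2: q = 0.5 * 1.206 * 40000.0
Step 3: q = 24120.0 Pa

24120.0


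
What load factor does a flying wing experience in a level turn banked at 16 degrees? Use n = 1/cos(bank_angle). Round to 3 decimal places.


Step 1: Convert 16 degrees to radians = 0.279253
Step 2: cos(16 deg) = 0.961262
Step 3: n = 1 / 0.961262 = 1.040

1.040


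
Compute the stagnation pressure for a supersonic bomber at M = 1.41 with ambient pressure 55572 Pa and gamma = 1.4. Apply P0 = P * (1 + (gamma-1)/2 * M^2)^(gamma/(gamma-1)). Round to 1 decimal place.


Step 1: (gamma-1)/2 * M^2 = 0.2 * 1.9881 = 0.39762
Step 2: 1 + 0.39762 = 1.39762
Step 3: Exponent gamma/(gamma-1) = 3.5
Step 4: P0 = 55572 * 1.39762^3.5 = 179356.8 Pa

179356.8


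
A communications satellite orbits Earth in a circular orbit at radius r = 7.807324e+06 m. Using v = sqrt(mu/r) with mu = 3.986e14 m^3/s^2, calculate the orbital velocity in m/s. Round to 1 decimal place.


Step 1: mu / r = 3.986e14 / 7.807324e+06 = 51054625.1187
Step 2: v = sqrt(51054625.1187) = 7145.3 m/s

7145.3


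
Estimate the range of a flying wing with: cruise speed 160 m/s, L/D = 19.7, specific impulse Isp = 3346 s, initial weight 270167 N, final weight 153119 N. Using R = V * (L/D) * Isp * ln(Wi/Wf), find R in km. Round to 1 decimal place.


Step 1: Coefficient = V * (L/D) * Isp = 160 * 19.7 * 3346 = 10546592.0 m
Step 2: Wi/Wf = 270167 / 153119 = 1.764425
Step 3: ln(1.764425) = 0.567825
Step 4: R = 10546592.0 * 0.567825 = 5988617.4 m = 5988.6 km

5988.6


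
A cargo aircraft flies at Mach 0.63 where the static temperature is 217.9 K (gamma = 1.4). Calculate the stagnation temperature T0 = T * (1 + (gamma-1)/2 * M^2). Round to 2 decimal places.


Step 1: (gamma-1)/2 = 0.2
Step 2: M^2 = 0.3969
Step 3: 1 + 0.2 * 0.3969 = 1.07938
Step 4: T0 = 217.9 * 1.07938 = 235.20 K

235.20


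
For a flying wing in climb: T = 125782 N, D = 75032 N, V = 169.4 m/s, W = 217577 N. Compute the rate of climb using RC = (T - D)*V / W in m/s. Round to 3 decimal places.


Step 1: Excess thrust = T - D = 125782 - 75032 = 50750 N
Step 2: Excess power = 50750 * 169.4 = 8597050.0 W
Step 3: RC = 8597050.0 / 217577 = 39.513 m/s

39.513


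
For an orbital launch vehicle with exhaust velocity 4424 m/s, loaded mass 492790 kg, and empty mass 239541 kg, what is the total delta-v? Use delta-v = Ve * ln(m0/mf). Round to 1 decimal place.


Step 1: Mass ratio m0/mf = 492790 / 239541 = 2.057226
Step 2: ln(2.057226) = 0.721359
Step 3: delta-v = 4424 * 0.721359 = 3191.3 m/s

3191.3


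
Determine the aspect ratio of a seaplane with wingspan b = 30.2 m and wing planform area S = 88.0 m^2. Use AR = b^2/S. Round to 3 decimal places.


Step 1: b^2 = 30.2^2 = 912.04
Step 2: AR = 912.04 / 88.0 = 10.364

10.364


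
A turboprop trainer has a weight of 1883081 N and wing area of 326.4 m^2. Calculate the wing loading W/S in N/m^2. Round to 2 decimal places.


Step 1: Wing loading = W / S = 1883081 / 326.4
Step 2: Wing loading = 5769.24 N/m^2

5769.24


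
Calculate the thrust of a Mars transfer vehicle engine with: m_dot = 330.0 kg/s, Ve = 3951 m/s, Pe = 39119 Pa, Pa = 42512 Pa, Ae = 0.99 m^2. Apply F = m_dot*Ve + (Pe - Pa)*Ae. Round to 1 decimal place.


Step 1: Momentum thrust = m_dot * Ve = 330.0 * 3951 = 1303830.0 N
Step 2: Pressure thrust = (Pe - Pa) * Ae = (39119 - 42512) * 0.99 = -3359.07 N
Step 3: Total thrust F = 1303830.0 + -3359.07 = 1300470.9 N

1300470.9


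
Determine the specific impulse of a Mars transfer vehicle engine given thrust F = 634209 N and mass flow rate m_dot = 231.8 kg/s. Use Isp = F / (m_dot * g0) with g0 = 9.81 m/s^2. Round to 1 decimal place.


Step 1: m_dot * g0 = 231.8 * 9.81 = 2273.96
Step 2: Isp = 634209 / 2273.96 = 278.9 s

278.9


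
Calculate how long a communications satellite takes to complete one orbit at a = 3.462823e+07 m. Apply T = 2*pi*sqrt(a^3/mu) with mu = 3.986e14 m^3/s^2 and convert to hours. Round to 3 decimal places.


Step 1: a^3 / mu = 4.152321e+22 / 3.986e14 = 1.041726e+08
Step 2: sqrt(1.041726e+08) = 10206.4989 s
Step 3: T = 2*pi * 10206.4989 = 64129.32 s
Step 4: T in hours = 64129.32 / 3600 = 17.814 hours

17.814


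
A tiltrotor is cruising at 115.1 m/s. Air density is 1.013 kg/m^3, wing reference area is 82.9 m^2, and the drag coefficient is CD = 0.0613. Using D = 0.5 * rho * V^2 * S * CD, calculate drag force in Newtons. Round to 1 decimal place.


Step 1: Dynamic pressure q = 0.5 * 1.013 * 115.1^2 = 6710.1171 Pa
Step 2: Drag D = q * S * CD = 6710.1171 * 82.9 * 0.0613
Step 3: D = 34099.3 N

34099.3


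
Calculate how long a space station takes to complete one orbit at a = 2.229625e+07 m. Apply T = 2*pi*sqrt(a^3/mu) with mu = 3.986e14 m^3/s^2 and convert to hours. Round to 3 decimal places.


Step 1: a^3 / mu = 1.108397e+22 / 3.986e14 = 2.780726e+07
Step 2: sqrt(2.780726e+07) = 5273.2589 s
Step 3: T = 2*pi * 5273.2589 = 33132.86 s
Step 4: T in hours = 33132.86 / 3600 = 9.204 hours

9.204


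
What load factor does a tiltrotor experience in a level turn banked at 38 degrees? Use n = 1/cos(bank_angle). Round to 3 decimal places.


Step 1: Convert 38 degrees to radians = 0.663225
Step 2: cos(38 deg) = 0.788011
Step 3: n = 1 / 0.788011 = 1.269

1.269


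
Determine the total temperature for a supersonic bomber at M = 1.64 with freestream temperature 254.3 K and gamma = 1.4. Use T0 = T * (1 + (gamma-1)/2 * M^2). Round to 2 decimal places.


Step 1: (gamma-1)/2 = 0.2
Step 2: M^2 = 2.6896
Step 3: 1 + 0.2 * 2.6896 = 1.53792
Step 4: T0 = 254.3 * 1.53792 = 391.09 K

391.09


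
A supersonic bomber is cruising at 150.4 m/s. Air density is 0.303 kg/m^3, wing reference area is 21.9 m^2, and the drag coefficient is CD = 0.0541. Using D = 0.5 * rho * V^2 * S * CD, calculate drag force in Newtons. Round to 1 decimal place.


Step 1: Dynamic pressure q = 0.5 * 0.303 * 150.4^2 = 3426.9542 Pa
Step 2: Drag D = q * S * CD = 3426.9542 * 21.9 * 0.0541
Step 3: D = 4060.2 N

4060.2


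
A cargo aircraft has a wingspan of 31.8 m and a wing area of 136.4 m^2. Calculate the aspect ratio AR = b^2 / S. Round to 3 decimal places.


Step 1: b^2 = 31.8^2 = 1011.24
Step 2: AR = 1011.24 / 136.4 = 7.414

7.414


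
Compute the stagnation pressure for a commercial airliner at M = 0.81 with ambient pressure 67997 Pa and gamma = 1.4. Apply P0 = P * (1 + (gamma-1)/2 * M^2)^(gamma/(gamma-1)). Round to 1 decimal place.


Step 1: (gamma-1)/2 * M^2 = 0.2 * 0.6561 = 0.13122
Step 2: 1 + 0.13122 = 1.13122
Step 3: Exponent gamma/(gamma-1) = 3.5
Step 4: P0 = 67997 * 1.13122^3.5 = 104689.8 Pa

104689.8


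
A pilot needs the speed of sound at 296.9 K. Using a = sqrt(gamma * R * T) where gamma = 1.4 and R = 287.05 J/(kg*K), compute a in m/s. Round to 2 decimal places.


Step 1: gamma * R * T = 1.4 * 287.05 * 296.9 = 119315.203
Step 2: a = sqrt(119315.203) = 345.42 m/s

345.42


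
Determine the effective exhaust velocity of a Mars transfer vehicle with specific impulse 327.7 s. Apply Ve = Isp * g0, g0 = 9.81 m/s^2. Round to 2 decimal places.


Step 1: Ve = Isp * g0 = 327.7 * 9.81
Step 2: Ve = 3214.74 m/s

3214.74


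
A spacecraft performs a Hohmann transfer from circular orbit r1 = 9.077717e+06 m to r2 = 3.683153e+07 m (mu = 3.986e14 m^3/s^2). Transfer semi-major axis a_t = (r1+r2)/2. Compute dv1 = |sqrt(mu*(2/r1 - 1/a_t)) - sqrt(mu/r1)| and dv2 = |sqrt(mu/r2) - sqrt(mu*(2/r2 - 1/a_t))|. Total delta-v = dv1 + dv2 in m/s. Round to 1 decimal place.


Step 1: Transfer semi-major axis a_t = (9.077717e+06 + 3.683153e+07) / 2 = 2.295462e+07 m
Step 2: v1 (circular at r1) = sqrt(mu/r1) = 6626.44 m/s
Step 3: v_t1 = sqrt(mu*(2/r1 - 1/a_t)) = 8393.73 m/s
Step 4: dv1 = |8393.73 - 6626.44| = 1767.29 m/s
Step 5: v2 (circular at r2) = 3289.72 m/s, v_t2 = 2068.77 m/s
Step 6: dv2 = |3289.72 - 2068.77| = 1220.95 m/s
Step 7: Total delta-v = 1767.29 + 1220.95 = 2988.2 m/s

2988.2


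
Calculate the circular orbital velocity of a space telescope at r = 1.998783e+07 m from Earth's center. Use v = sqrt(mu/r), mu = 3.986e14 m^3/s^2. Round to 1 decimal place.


Step 1: mu / r = 3.986e14 / 1.998783e+07 = 19942134.789
Step 2: v = sqrt(19942134.789) = 4465.7 m/s

4465.7


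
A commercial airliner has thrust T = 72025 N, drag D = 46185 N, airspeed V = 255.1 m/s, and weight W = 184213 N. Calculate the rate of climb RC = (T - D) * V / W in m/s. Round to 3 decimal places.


Step 1: Excess thrust = T - D = 72025 - 46185 = 25840 N
Step 2: Excess power = 25840 * 255.1 = 6591784.0 W
Step 3: RC = 6591784.0 / 184213 = 35.783 m/s

35.783


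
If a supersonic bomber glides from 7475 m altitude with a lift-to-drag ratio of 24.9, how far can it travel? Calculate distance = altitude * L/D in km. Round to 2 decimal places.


Step 1: Glide distance = altitude * L/D = 7475 * 24.9 = 186127.5 m
Step 2: Convert to km: 186127.5 / 1000 = 186.13 km

186.13


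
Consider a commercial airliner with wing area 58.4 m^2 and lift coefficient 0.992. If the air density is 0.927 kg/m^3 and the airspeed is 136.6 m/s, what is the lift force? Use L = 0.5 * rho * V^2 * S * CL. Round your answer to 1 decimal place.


Step 1: Calculate dynamic pressure q = 0.5 * 0.927 * 136.6^2 = 0.5 * 0.927 * 18659.56 = 8648.7061 Pa
Step 2: Multiply by wing area and lift coefficient: L = 8648.7061 * 58.4 * 0.992
Step 3: L = 505084.4339 * 0.992 = 501043.8 N

501043.8


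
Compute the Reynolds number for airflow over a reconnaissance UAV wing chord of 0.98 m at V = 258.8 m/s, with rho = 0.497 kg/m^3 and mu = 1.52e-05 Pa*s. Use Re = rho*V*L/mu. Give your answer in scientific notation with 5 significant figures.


Step 1: Numerator = rho * V * L = 0.497 * 258.8 * 0.98 = 126.051128
Step 2: Re = 126.051128 / 1.52e-05
Step 3: Re = 8.2928e+06

8.2928e+06


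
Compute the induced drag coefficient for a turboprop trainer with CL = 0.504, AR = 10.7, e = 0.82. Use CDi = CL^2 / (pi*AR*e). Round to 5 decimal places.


Step 1: CL^2 = 0.504^2 = 0.254016
Step 2: pi * AR * e = 3.14159 * 10.7 * 0.82 = 27.564334
Step 3: CDi = 0.254016 / 27.564334 = 0.00922

0.00922


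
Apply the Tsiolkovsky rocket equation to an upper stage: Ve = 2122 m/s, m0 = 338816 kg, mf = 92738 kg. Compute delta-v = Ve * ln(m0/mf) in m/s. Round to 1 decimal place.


Step 1: Mass ratio m0/mf = 338816 / 92738 = 3.653475
Step 2: ln(3.653475) = 1.295679
Step 3: delta-v = 2122 * 1.295679 = 2749.4 m/s

2749.4


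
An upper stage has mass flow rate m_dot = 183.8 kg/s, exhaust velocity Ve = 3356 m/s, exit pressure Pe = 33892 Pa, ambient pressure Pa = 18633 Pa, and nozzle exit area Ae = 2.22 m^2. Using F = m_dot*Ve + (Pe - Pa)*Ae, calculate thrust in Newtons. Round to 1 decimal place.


Step 1: Momentum thrust = m_dot * Ve = 183.8 * 3356 = 616832.8 N
Step 2: Pressure thrust = (Pe - Pa) * Ae = (33892 - 18633) * 2.22 = 33874.98 N
Step 3: Total thrust F = 616832.8 + 33874.98 = 650707.8 N

650707.8


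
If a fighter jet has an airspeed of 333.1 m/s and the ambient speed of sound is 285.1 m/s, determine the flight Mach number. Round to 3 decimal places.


Step 1: M = V / a = 333.1 / 285.1
Step 2: M = 1.168

1.168


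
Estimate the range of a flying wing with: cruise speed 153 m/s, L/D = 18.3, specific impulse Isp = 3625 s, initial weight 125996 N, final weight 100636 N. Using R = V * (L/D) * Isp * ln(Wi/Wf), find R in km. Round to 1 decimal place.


Step 1: Coefficient = V * (L/D) * Isp = 153 * 18.3 * 3625 = 10149637.5 m
Step 2: Wi/Wf = 125996 / 100636 = 1.251997
Step 3: ln(1.251997) = 0.22474
Step 4: R = 10149637.5 * 0.22474 = 2281030.7 m = 2281.0 km

2281.0


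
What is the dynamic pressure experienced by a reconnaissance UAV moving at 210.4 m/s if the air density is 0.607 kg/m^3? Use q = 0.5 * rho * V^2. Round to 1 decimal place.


Step 1: V^2 = 210.4^2 = 44268.16
Step 2: q = 0.5 * 0.607 * 44268.16
Step 3: q = 13435.4 Pa

13435.4


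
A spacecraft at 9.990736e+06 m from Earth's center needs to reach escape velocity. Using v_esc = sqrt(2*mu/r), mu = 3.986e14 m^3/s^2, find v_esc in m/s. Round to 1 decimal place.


Step 1: 2*mu/r = 2 * 3.986e14 / 9.990736e+06 = 79793921.0885
Step 2: v_esc = sqrt(79793921.0885) = 8932.7 m/s

8932.7


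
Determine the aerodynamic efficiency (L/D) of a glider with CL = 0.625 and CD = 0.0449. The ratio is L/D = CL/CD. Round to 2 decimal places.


Step 1: L/D = CL / CD = 0.625 / 0.0449
Step 2: L/D = 13.92

13.92


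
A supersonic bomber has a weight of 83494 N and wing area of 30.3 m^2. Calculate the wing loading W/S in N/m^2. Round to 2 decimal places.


Step 1: Wing loading = W / S = 83494 / 30.3
Step 2: Wing loading = 2755.58 N/m^2

2755.58


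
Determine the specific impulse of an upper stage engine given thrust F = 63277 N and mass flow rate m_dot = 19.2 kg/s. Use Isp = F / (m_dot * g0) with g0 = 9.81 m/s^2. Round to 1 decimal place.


Step 1: m_dot * g0 = 19.2 * 9.81 = 188.35
Step 2: Isp = 63277 / 188.35 = 336.0 s

336.0


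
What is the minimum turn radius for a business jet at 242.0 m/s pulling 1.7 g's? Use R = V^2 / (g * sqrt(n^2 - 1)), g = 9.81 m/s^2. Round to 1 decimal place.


Step 1: V^2 = 242.0^2 = 58564.0
Step 2: n^2 - 1 = 1.7^2 - 1 = 1.89
Step 3: sqrt(1.89) = 1.374773
Step 4: R = 58564.0 / (9.81 * 1.374773) = 4342.4 m

4342.4


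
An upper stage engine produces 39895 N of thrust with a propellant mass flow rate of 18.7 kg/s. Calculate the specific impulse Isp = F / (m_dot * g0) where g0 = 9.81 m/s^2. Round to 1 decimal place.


Step 1: m_dot * g0 = 18.7 * 9.81 = 183.45
Step 2: Isp = 39895 / 183.45 = 217.5 s

217.5


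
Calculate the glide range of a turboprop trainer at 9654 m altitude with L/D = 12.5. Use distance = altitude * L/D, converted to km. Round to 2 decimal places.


Step 1: Glide distance = altitude * L/D = 9654 * 12.5 = 120675.0 m
Step 2: Convert to km: 120675.0 / 1000 = 120.68 km

120.68


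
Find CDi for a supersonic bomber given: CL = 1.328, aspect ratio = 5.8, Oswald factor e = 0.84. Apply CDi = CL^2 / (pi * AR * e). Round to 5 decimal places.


Step 1: CL^2 = 1.328^2 = 1.763584
Step 2: pi * AR * e = 3.14159 * 5.8 * 0.84 = 15.305839
Step 3: CDi = 1.763584 / 15.305839 = 0.11522

0.11522


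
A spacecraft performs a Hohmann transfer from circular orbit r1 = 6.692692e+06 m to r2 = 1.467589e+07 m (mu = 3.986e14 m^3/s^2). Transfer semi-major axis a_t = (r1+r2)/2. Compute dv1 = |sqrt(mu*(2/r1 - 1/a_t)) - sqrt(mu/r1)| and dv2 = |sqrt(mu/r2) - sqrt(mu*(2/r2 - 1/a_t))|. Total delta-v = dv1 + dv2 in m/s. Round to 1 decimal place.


Step 1: Transfer semi-major axis a_t = (6.692692e+06 + 1.467589e+07) / 2 = 1.068429e+07 m
Step 2: v1 (circular at r1) = sqrt(mu/r1) = 7717.35 m/s
Step 3: v_t1 = sqrt(mu*(2/r1 - 1/a_t)) = 9044.77 m/s
Step 4: dv1 = |9044.77 - 7717.35| = 1327.42 m/s
Step 5: v2 (circular at r2) = 5211.54 m/s, v_t2 = 4124.72 m/s
Step 6: dv2 = |5211.54 - 4124.72| = 1086.83 m/s
Step 7: Total delta-v = 1327.42 + 1086.83 = 2414.2 m/s

2414.2


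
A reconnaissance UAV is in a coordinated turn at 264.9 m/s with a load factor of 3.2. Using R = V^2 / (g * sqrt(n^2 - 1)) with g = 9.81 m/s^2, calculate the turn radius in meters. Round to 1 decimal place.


Step 1: V^2 = 264.9^2 = 70172.01
Step 2: n^2 - 1 = 3.2^2 - 1 = 9.24
Step 3: sqrt(9.24) = 3.039737
Step 4: R = 70172.01 / (9.81 * 3.039737) = 2353.2 m

2353.2


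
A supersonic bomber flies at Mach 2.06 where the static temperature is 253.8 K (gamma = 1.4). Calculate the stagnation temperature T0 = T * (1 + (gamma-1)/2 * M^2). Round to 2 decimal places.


Step 1: (gamma-1)/2 = 0.2
Step 2: M^2 = 4.2436
Step 3: 1 + 0.2 * 4.2436 = 1.84872
Step 4: T0 = 253.8 * 1.84872 = 469.21 K

469.21


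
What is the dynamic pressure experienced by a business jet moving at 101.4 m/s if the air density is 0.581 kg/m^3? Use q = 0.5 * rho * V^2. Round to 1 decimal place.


Step 1: V^2 = 101.4^2 = 10281.96
Step 2: q = 0.5 * 0.581 * 10281.96
Step 3: q = 2986.9 Pa

2986.9


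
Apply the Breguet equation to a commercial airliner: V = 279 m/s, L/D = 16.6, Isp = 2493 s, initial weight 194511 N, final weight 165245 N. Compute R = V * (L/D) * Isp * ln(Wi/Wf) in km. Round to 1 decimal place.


Step 1: Coefficient = V * (L/D) * Isp = 279 * 16.6 * 2493 = 11546080.2 m
Step 2: Wi/Wf = 194511 / 165245 = 1.177107
Step 3: ln(1.177107) = 0.163059
Step 4: R = 11546080.2 * 0.163059 = 1882698.0 m = 1882.7 km

1882.7


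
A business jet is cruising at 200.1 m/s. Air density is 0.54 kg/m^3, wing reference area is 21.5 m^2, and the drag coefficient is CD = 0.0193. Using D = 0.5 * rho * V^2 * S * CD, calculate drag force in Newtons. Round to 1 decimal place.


Step 1: Dynamic pressure q = 0.5 * 0.54 * 200.1^2 = 10810.8027 Pa
Step 2: Drag D = q * S * CD = 10810.8027 * 21.5 * 0.0193
Step 3: D = 4485.9 N

4485.9


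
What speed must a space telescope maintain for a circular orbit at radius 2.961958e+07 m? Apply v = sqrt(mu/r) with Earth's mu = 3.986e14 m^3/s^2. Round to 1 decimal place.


Step 1: mu / r = 3.986e14 / 2.961958e+07 = 13457314.3846
Step 2: v = sqrt(13457314.3846) = 3668.4 m/s

3668.4


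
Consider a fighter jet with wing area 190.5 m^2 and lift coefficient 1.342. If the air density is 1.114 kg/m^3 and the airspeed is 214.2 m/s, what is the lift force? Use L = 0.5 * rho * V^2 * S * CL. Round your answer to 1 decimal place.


Step 1: Calculate dynamic pressure q = 0.5 * 1.114 * 214.2^2 = 0.5 * 1.114 * 45881.64 = 25556.0735 Pa
Step 2: Multiply by wing area and lift coefficient: L = 25556.0735 * 190.5 * 1.342
Step 3: L = 4868431.9979 * 1.342 = 6533435.7 N

6533435.7


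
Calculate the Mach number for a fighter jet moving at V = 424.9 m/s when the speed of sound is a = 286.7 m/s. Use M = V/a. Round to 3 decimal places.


Step 1: M = V / a = 424.9 / 286.7
Step 2: M = 1.482

1.482


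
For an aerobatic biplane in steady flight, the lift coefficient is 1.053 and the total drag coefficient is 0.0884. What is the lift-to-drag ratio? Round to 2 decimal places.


Step 1: L/D = CL / CD = 1.053 / 0.0884
Step 2: L/D = 11.91

11.91


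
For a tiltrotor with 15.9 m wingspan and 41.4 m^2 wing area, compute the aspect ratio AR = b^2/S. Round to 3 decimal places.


Step 1: b^2 = 15.9^2 = 252.81
Step 2: AR = 252.81 / 41.4 = 6.107

6.107


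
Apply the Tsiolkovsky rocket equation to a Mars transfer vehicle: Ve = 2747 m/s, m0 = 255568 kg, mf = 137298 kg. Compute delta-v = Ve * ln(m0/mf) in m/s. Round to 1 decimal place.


Step 1: Mass ratio m0/mf = 255568 / 137298 = 1.861411
Step 2: ln(1.861411) = 0.621335
Step 3: delta-v = 2747 * 0.621335 = 1706.8 m/s

1706.8


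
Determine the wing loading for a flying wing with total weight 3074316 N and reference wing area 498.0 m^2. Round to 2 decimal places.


Step 1: Wing loading = W / S = 3074316 / 498.0
Step 2: Wing loading = 6173.33 N/m^2

6173.33


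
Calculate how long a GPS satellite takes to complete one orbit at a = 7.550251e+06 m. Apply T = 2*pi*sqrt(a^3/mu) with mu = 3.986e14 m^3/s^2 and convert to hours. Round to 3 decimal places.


Step 1: a^3 / mu = 4.304118e+20 / 3.986e14 = 1.079809e+06
Step 2: sqrt(1.079809e+06) = 1039.1385 s
Step 3: T = 2*pi * 1039.1385 = 6529.1 s
Step 4: T in hours = 6529.1 / 3600 = 1.814 hours

1.814


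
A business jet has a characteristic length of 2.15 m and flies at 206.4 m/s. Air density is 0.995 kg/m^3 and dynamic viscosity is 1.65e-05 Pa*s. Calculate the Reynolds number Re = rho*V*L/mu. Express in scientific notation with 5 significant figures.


Step 1: Numerator = rho * V * L = 0.995 * 206.4 * 2.15 = 441.5412
Step 2: Re = 441.5412 / 1.65e-05
Step 3: Re = 2.6760e+07

2.6760e+07


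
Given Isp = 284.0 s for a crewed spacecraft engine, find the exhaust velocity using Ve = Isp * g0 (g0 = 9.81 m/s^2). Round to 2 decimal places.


Step 1: Ve = Isp * g0 = 284.0 * 9.81
Step 2: Ve = 2786.04 m/s

2786.04


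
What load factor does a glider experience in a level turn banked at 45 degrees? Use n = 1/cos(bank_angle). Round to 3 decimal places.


Step 1: Convert 45 degrees to radians = 0.785398
Step 2: cos(45 deg) = 0.707107
Step 3: n = 1 / 0.707107 = 1.414

1.414


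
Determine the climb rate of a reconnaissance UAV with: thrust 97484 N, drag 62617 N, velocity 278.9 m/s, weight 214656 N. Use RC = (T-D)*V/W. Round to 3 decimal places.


Step 1: Excess thrust = T - D = 97484 - 62617 = 34867 N
Step 2: Excess power = 34867 * 278.9 = 9724406.3 W
Step 3: RC = 9724406.3 / 214656 = 45.302 m/s

45.302


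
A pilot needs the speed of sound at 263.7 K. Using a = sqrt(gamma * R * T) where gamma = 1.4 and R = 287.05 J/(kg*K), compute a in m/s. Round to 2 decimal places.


Step 1: gamma * R * T = 1.4 * 287.05 * 263.7 = 105973.119
Step 2: a = sqrt(105973.119) = 325.54 m/s

325.54


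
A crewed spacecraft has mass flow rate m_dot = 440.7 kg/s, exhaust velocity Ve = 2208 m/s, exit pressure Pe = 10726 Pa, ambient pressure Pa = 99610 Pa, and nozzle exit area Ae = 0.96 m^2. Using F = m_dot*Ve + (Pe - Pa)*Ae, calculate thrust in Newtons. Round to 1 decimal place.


Step 1: Momentum thrust = m_dot * Ve = 440.7 * 2208 = 973065.6 N
Step 2: Pressure thrust = (Pe - Pa) * Ae = (10726 - 99610) * 0.96 = -85328.64 N
Step 3: Total thrust F = 973065.6 + -85328.64 = 887737.0 N

887737.0


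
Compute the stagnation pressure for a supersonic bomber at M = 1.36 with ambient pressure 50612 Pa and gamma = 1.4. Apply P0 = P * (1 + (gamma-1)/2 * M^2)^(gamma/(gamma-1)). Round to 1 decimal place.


Step 1: (gamma-1)/2 * M^2 = 0.2 * 1.8496 = 0.36992
Step 2: 1 + 0.36992 = 1.36992
Step 3: Exponent gamma/(gamma-1) = 3.5
Step 4: P0 = 50612 * 1.36992^3.5 = 152295.4 Pa

152295.4


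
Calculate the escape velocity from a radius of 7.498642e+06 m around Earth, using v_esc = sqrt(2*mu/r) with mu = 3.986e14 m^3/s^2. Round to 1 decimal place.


Step 1: 2*mu/r = 2 * 3.986e14 / 7.498642e+06 = 106312582.9984
Step 2: v_esc = sqrt(106312582.9984) = 10310.8 m/s

10310.8


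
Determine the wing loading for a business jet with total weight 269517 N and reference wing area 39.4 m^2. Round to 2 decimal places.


Step 1: Wing loading = W / S = 269517 / 39.4
Step 2: Wing loading = 6840.53 N/m^2

6840.53


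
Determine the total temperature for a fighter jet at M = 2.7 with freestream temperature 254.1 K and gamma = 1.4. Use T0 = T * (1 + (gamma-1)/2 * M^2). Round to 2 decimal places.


Step 1: (gamma-1)/2 = 0.2
Step 2: M^2 = 7.29
Step 3: 1 + 0.2 * 7.29 = 2.458
Step 4: T0 = 254.1 * 2.458 = 624.58 K

624.58


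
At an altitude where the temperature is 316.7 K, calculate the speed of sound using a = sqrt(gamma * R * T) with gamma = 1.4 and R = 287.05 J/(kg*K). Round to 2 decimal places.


Step 1: gamma * R * T = 1.4 * 287.05 * 316.7 = 127272.229
Step 2: a = sqrt(127272.229) = 356.75 m/s

356.75


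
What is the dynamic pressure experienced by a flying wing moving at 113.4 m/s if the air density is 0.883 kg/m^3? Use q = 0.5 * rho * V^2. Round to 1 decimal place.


Step 1: V^2 = 113.4^2 = 12859.56
Step 2: q = 0.5 * 0.883 * 12859.56
Step 3: q = 5677.5 Pa

5677.5


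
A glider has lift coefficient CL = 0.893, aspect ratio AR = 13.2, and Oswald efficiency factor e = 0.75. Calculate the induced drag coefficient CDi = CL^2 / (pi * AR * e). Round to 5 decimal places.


Step 1: CL^2 = 0.893^2 = 0.797449
Step 2: pi * AR * e = 3.14159 * 13.2 * 0.75 = 31.101767
Step 3: CDi = 0.797449 / 31.101767 = 0.02564

0.02564


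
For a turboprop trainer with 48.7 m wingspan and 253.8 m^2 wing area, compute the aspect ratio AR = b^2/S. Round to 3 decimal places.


Step 1: b^2 = 48.7^2 = 2371.69
Step 2: AR = 2371.69 / 253.8 = 9.345

9.345


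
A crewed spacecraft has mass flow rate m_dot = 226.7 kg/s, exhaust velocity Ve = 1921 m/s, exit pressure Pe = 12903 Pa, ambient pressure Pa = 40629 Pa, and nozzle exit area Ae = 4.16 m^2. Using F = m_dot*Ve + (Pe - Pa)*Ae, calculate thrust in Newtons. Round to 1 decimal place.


Step 1: Momentum thrust = m_dot * Ve = 226.7 * 1921 = 435490.7 N
Step 2: Pressure thrust = (Pe - Pa) * Ae = (12903 - 40629) * 4.16 = -115340.16 N
Step 3: Total thrust F = 435490.7 + -115340.16 = 320150.5 N

320150.5


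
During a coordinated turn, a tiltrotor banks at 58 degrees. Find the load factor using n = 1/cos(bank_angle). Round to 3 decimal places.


Step 1: Convert 58 degrees to radians = 1.012291
Step 2: cos(58 deg) = 0.529919
Step 3: n = 1 / 0.529919 = 1.887

1.887


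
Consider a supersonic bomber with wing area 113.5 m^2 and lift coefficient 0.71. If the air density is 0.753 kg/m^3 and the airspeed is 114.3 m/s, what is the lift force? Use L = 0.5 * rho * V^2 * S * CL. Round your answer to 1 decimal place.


Step 1: Calculate dynamic pressure q = 0.5 * 0.753 * 114.3^2 = 0.5 * 0.753 * 13064.49 = 4918.7805 Pa
Step 2: Multiply by wing area and lift coefficient: L = 4918.7805 * 113.5 * 0.71
Step 3: L = 558281.585 * 0.71 = 396379.9 N

396379.9


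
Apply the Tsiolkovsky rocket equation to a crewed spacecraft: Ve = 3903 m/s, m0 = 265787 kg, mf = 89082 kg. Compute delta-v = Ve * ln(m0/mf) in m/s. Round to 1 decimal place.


Step 1: Mass ratio m0/mf = 265787 / 89082 = 2.983622
Step 2: ln(2.983622) = 1.093138
Step 3: delta-v = 3903 * 1.093138 = 4266.5 m/s

4266.5


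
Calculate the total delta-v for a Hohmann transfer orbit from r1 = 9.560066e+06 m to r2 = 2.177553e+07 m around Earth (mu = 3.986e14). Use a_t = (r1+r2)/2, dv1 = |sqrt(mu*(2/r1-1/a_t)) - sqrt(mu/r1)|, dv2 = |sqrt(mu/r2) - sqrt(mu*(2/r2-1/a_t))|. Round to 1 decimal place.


Step 1: Transfer semi-major axis a_t = (9.560066e+06 + 2.177553e+07) / 2 = 1.566780e+07 m
Step 2: v1 (circular at r1) = sqrt(mu/r1) = 6457.11 m/s
Step 3: v_t1 = sqrt(mu*(2/r1 - 1/a_t)) = 7612.35 m/s
Step 4: dv1 = |7612.35 - 6457.11| = 1155.24 m/s
Step 5: v2 (circular at r2) = 4278.43 m/s, v_t2 = 3342.03 m/s
Step 6: dv2 = |4278.43 - 3342.03| = 936.4 m/s
Step 7: Total delta-v = 1155.24 + 936.4 = 2091.6 m/s

2091.6


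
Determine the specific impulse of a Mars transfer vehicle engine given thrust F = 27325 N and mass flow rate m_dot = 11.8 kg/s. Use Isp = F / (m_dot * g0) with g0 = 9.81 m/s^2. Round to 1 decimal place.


Step 1: m_dot * g0 = 11.8 * 9.81 = 115.76
Step 2: Isp = 27325 / 115.76 = 236.1 s

236.1


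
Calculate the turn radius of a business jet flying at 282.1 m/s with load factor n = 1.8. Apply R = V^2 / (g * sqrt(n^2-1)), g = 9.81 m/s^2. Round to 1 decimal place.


Step 1: V^2 = 282.1^2 = 79580.41
Step 2: n^2 - 1 = 1.8^2 - 1 = 2.24
Step 3: sqrt(2.24) = 1.496663
Step 4: R = 79580.41 / (9.81 * 1.496663) = 5420.2 m

5420.2


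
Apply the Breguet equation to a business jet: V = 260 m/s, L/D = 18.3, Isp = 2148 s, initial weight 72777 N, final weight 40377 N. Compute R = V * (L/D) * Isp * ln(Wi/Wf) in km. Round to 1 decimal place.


Step 1: Coefficient = V * (L/D) * Isp = 260 * 18.3 * 2148 = 10220184.0 m
Step 2: Wi/Wf = 72777 / 40377 = 1.802437
Step 3: ln(1.802437) = 0.58914
Step 4: R = 10220184.0 * 0.58914 = 6021115.7 m = 6021.1 km

6021.1


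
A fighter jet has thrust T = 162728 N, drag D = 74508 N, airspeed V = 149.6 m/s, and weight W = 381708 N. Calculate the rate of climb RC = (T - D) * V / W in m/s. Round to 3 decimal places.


Step 1: Excess thrust = T - D = 162728 - 74508 = 88220 N
Step 2: Excess power = 88220 * 149.6 = 13197712.0 W
Step 3: RC = 13197712.0 / 381708 = 34.575 m/s

34.575


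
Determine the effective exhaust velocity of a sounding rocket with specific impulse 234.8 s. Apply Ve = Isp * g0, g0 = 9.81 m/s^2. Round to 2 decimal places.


Step 1: Ve = Isp * g0 = 234.8 * 9.81
Step 2: Ve = 2303.39 m/s

2303.39


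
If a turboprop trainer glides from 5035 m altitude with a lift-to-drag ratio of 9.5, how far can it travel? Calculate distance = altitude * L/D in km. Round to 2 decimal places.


Step 1: Glide distance = altitude * L/D = 5035 * 9.5 = 47832.5 m
Step 2: Convert to km: 47832.5 / 1000 = 47.83 km

47.83


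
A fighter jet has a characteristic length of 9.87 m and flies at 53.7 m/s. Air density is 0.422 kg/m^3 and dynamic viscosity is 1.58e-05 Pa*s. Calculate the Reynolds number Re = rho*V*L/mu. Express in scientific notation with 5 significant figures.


Step 1: Numerator = rho * V * L = 0.422 * 53.7 * 9.87 = 223.668018
Step 2: Re = 223.668018 / 1.58e-05
Step 3: Re = 1.4156e+07

1.4156e+07


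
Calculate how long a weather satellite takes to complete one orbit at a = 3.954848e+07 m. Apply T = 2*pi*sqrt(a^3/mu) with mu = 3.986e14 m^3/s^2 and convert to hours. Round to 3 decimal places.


Step 1: a^3 / mu = 6.185708e+22 / 3.986e14 = 1.551858e+08
Step 2: sqrt(1.551858e+08) = 12457.3609 s
Step 3: T = 2*pi * 12457.3609 = 78271.91 s
Step 4: T in hours = 78271.91 / 3600 = 21.742 hours

21.742


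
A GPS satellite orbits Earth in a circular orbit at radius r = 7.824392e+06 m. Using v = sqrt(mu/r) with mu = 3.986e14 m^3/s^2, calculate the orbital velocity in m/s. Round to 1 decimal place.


Step 1: mu / r = 3.986e14 / 7.824392e+06 = 50943255.3993
Step 2: v = sqrt(50943255.3993) = 7137.5 m/s

7137.5


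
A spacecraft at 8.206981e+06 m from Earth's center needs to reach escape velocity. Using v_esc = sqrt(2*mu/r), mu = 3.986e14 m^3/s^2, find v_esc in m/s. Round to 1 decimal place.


Step 1: 2*mu/r = 2 * 3.986e14 / 8.206981e+06 = 97136815.5964
Step 2: v_esc = sqrt(97136815.5964) = 9855.8 m/s

9855.8


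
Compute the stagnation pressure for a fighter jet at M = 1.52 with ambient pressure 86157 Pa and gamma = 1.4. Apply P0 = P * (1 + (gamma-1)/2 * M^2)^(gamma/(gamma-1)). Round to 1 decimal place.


Step 1: (gamma-1)/2 * M^2 = 0.2 * 2.3104 = 0.46208
Step 2: 1 + 0.46208 = 1.46208
Step 3: Exponent gamma/(gamma-1) = 3.5
Step 4: P0 = 86157 * 1.46208^3.5 = 325603.9 Pa

325603.9


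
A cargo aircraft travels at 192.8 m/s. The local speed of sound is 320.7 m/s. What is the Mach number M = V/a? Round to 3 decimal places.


Step 1: M = V / a = 192.8 / 320.7
Step 2: M = 0.601

0.601


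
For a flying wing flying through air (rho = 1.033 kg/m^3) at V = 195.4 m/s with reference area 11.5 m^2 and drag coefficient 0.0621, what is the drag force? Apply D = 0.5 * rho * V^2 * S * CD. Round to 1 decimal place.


Step 1: Dynamic pressure q = 0.5 * 1.033 * 195.4^2 = 19720.5691 Pa
Step 2: Drag D = q * S * CD = 19720.5691 * 11.5 * 0.0621
Step 3: D = 14083.4 N

14083.4


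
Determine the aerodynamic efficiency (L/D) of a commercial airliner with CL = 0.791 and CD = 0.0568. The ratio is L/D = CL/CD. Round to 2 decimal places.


Step 1: L/D = CL / CD = 0.791 / 0.0568
Step 2: L/D = 13.93

13.93


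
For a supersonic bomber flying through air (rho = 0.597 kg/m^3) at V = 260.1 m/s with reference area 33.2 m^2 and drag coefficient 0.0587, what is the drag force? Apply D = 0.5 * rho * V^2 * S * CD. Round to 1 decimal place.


Step 1: Dynamic pressure q = 0.5 * 0.597 * 260.1^2 = 20194.125 Pa
Step 2: Drag D = q * S * CD = 20194.125 * 33.2 * 0.0587
Step 3: D = 39355.1 N

39355.1


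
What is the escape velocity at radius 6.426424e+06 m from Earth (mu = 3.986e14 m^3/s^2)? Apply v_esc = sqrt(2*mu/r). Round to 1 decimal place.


Step 1: 2*mu/r = 2 * 3.986e14 / 6.426424e+06 = 124050327.2115
Step 2: v_esc = sqrt(124050327.2115) = 11137.8 m/s

11137.8


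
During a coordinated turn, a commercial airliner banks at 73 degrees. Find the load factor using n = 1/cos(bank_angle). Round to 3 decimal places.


Step 1: Convert 73 degrees to radians = 1.27409
Step 2: cos(73 deg) = 0.292372
Step 3: n = 1 / 0.292372 = 3.420

3.420


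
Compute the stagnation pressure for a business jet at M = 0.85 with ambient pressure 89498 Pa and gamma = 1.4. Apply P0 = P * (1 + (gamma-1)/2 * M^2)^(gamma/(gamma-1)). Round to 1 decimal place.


Step 1: (gamma-1)/2 * M^2 = 0.2 * 0.7225 = 0.1445
Step 2: 1 + 0.1445 = 1.1445
Step 3: Exponent gamma/(gamma-1) = 3.5
Step 4: P0 = 89498 * 1.1445^3.5 = 143538.6 Pa

143538.6


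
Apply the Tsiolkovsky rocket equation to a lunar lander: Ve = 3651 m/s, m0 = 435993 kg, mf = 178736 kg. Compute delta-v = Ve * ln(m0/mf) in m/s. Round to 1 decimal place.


Step 1: Mass ratio m0/mf = 435993 / 178736 = 2.439313
Step 2: ln(2.439313) = 0.891716
Step 3: delta-v = 3651 * 0.891716 = 3255.7 m/s

3255.7


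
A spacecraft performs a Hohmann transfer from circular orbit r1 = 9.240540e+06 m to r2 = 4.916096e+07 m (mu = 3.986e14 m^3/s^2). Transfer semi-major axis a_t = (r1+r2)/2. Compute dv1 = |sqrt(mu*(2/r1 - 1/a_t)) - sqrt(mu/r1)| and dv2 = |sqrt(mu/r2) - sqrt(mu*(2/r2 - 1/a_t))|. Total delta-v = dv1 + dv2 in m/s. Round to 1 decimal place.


Step 1: Transfer semi-major axis a_t = (9.240540e+06 + 4.916096e+07) / 2 = 2.920075e+07 m
Step 2: v1 (circular at r1) = sqrt(mu/r1) = 6567.8 m/s
Step 3: v_t1 = sqrt(mu*(2/r1 - 1/a_t)) = 8521.84 m/s
Step 4: dv1 = |8521.84 - 6567.8| = 1954.03 m/s
Step 5: v2 (circular at r2) = 2847.47 m/s, v_t2 = 1601.81 m/s
Step 6: dv2 = |2847.47 - 1601.81| = 1245.66 m/s
Step 7: Total delta-v = 1954.03 + 1245.66 = 3199.7 m/s

3199.7


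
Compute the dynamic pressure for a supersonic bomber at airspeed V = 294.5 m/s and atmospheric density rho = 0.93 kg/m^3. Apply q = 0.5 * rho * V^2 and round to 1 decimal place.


Step 1: V^2 = 294.5^2 = 86730.25
Step 2: q = 0.5 * 0.93 * 86730.25
Step 3: q = 40329.6 Pa

40329.6


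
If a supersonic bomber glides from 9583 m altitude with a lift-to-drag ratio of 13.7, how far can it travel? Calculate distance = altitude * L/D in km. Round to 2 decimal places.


Step 1: Glide distance = altitude * L/D = 9583 * 13.7 = 131287.1 m
Step 2: Convert to km: 131287.1 / 1000 = 131.29 km

131.29


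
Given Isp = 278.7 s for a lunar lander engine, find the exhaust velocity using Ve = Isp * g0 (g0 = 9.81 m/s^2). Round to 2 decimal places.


Step 1: Ve = Isp * g0 = 278.7 * 9.81
Step 2: Ve = 2734.05 m/s

2734.05


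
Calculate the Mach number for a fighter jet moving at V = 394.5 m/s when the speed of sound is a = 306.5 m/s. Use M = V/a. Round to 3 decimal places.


Step 1: M = V / a = 394.5 / 306.5
Step 2: M = 1.287

1.287


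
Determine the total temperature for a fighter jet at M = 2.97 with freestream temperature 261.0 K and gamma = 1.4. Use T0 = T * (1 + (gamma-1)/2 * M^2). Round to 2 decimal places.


Step 1: (gamma-1)/2 = 0.2
Step 2: M^2 = 8.8209
Step 3: 1 + 0.2 * 8.8209 = 2.76418
Step 4: T0 = 261.0 * 2.76418 = 721.45 K

721.45


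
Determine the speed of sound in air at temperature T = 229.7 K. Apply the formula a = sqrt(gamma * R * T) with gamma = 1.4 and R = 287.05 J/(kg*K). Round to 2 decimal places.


Step 1: gamma * R * T = 1.4 * 287.05 * 229.7 = 92309.539
Step 2: a = sqrt(92309.539) = 303.82 m/s

303.82


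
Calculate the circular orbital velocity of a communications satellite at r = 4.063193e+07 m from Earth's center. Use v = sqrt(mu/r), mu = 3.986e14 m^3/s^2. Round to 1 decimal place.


Step 1: mu / r = 3.986e14 / 4.063193e+07 = 9810018.8694
Step 2: v = sqrt(9810018.8694) = 3132.1 m/s

3132.1


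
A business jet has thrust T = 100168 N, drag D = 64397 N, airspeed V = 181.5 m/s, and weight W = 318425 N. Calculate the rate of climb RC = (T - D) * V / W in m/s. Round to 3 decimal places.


Step 1: Excess thrust = T - D = 100168 - 64397 = 35771 N
Step 2: Excess power = 35771 * 181.5 = 6492436.5 W
Step 3: RC = 6492436.5 / 318425 = 20.389 m/s

20.389


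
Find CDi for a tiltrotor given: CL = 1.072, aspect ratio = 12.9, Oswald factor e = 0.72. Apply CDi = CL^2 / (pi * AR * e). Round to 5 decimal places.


Step 1: CL^2 = 1.072^2 = 1.149184
Step 2: pi * AR * e = 3.14159 * 12.9 * 0.72 = 29.179113
Step 3: CDi = 1.149184 / 29.179113 = 0.03938

0.03938


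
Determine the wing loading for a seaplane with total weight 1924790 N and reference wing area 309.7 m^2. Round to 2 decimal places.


Step 1: Wing loading = W / S = 1924790 / 309.7
Step 2: Wing loading = 6215.01 N/m^2

6215.01


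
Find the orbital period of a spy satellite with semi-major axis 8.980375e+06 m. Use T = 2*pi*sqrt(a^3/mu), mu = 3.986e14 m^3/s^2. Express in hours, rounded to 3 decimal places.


Step 1: a^3 / mu = 7.242415e+20 / 3.986e14 = 1.816963e+06
Step 2: sqrt(1.816963e+06) = 1347.9478 s
Step 3: T = 2*pi * 1347.9478 = 8469.41 s
Step 4: T in hours = 8469.41 / 3600 = 2.353 hours

2.353


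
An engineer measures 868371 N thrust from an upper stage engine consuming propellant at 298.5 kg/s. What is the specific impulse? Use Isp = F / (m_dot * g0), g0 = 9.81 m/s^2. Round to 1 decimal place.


Step 1: m_dot * g0 = 298.5 * 9.81 = 2928.29
Step 2: Isp = 868371 / 2928.29 = 296.5 s

296.5


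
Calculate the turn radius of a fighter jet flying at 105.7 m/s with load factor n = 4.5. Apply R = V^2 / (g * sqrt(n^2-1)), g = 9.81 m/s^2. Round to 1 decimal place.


Step 1: V^2 = 105.7^2 = 11172.49
Step 2: n^2 - 1 = 4.5^2 - 1 = 19.25
Step 3: sqrt(19.25) = 4.387482
Step 4: R = 11172.49 / (9.81 * 4.387482) = 259.6 m

259.6


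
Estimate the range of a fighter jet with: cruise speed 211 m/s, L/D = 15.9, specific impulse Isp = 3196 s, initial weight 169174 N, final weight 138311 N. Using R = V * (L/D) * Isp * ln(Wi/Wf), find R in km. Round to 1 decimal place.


Step 1: Coefficient = V * (L/D) * Isp = 211 * 15.9 * 3196 = 10722260.4 m
Step 2: Wi/Wf = 169174 / 138311 = 1.223142
Step 3: ln(1.223142) = 0.201423
Step 4: R = 10722260.4 * 0.201423 = 2159709.8 m = 2159.7 km

2159.7


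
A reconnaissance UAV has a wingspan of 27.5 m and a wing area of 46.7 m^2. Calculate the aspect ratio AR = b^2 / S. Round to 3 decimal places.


Step 1: b^2 = 27.5^2 = 756.25
Step 2: AR = 756.25 / 46.7 = 16.194

16.194
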